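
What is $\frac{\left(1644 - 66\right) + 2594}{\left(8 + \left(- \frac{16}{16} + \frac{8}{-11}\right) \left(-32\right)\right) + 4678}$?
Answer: $\frac{22946}{26077} \approx 0.87993$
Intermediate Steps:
$\frac{\left(1644 - 66\right) + 2594}{\left(8 + \left(- \frac{16}{16} + \frac{8}{-11}\right) \left(-32\right)\right) + 4678} = \frac{1578 + 2594}{\left(8 + \left(\left(-16\right) \frac{1}{16} + 8 \left(- \frac{1}{11}\right)\right) \left(-32\right)\right) + 4678} = \frac{4172}{\left(8 + \left(-1 - \frac{8}{11}\right) \left(-32\right)\right) + 4678} = \frac{4172}{\left(8 - - \frac{608}{11}\right) + 4678} = \frac{4172}{\left(8 + \frac{608}{11}\right) + 4678} = \frac{4172}{\frac{696}{11} + 4678} = \frac{4172}{\frac{52154}{11}} = 4172 \cdot \frac{11}{52154} = \frac{22946}{26077}$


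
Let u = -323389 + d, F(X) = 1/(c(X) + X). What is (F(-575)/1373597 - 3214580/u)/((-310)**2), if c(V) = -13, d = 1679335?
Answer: -144240889921157/5846957492910321200 ≈ -2.4669e-5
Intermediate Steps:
F(X) = 1/(-13 + X)
u = 1355946 (u = -323389 + 1679335 = 1355946)
(F(-575)/1373597 - 3214580/u)/((-310)**2) = (1/(-13 - 575*1373597) - 3214580/1355946)/((-310)**2) = ((1/1373597)/(-588) - 3214580*1/1355946)/96100 = (-1/588*1/1373597 - 1607290/677973)*(1/96100) = (-1/807675036 - 1607290/677973)*(1/96100) = -144240889921157/60842429686892*1/96100 = -144240889921157/5846957492910321200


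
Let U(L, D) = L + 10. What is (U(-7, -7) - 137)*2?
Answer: -268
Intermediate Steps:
U(L, D) = 10 + L
(U(-7, -7) - 137)*2 = ((10 - 7) - 137)*2 = (3 - 137)*2 = -134*2 = -268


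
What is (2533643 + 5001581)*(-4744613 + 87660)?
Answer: -35091184012472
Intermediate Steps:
(2533643 + 5001581)*(-4744613 + 87660) = 7535224*(-4656953) = -35091184012472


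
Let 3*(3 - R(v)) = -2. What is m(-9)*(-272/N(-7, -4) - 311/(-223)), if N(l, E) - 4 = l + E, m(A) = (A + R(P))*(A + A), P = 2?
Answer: 6031968/1561 ≈ 3864.2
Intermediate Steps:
R(v) = 11/3 (R(v) = 3 - ⅓*(-2) = 3 + ⅔ = 11/3)
m(A) = 2*A*(11/3 + A) (m(A) = (A + 11/3)*(A + A) = (11/3 + A)*(2*A) = 2*A*(11/3 + A))
N(l, E) = 4 + E + l (N(l, E) = 4 + (l + E) = 4 + (E + l) = 4 + E + l)
m(-9)*(-272/N(-7, -4) - 311/(-223)) = ((⅔)*(-9)*(11 + 3*(-9)))*(-272/(4 - 4 - 7) - 311/(-223)) = ((⅔)*(-9)*(11 - 27))*(-272/(-7) - 311*(-1/223)) = ((⅔)*(-9)*(-16))*(-272*(-⅐) + 311/223) = 96*(272/7 + 311/223) = 96*(62833/1561) = 6031968/1561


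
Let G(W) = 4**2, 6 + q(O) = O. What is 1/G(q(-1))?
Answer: 1/16 ≈ 0.062500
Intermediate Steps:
q(O) = -6 + O
G(W) = 16
1/G(q(-1)) = 1/16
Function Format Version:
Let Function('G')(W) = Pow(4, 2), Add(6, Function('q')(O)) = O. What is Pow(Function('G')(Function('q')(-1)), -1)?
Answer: Rational(1, 16) ≈ 0.062500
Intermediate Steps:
Function('q')(O) = Add(-6, O)
Function('G')(W) = 16
Pow(Function('G')(Function('q')(-1)), -1) = Pow(16, -1) = Rational(1, 16)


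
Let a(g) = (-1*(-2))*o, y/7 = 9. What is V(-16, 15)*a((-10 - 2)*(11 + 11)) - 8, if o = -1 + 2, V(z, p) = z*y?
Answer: -2024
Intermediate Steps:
y = 63 (y = 7*9 = 63)
V(z, p) = 63*z (V(z, p) = z*63 = 63*z)
o = 1
a(g) = 2 (a(g) = -1*(-2)*1 = 2*1 = 2)
V(-16, 15)*a((-10 - 2)*(11 + 11)) - 8 = (63*(-16))*2 - 8 = -1008*2 - 8 = -2016 - 8 = -2024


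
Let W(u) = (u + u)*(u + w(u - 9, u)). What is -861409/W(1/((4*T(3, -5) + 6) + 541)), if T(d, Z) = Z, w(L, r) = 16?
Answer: -239238260161/16866 ≈ -1.4185e+7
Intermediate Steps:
W(u) = 2*u*(16 + u) (W(u) = (u + u)*(u + 16) = (2*u)*(16 + u) = 2*u*(16 + u))
-861409/W(1/((4*T(3, -5) + 6) + 541)) = -861409*((4*(-5) + 6) + 541)/(2*(16 + 1/((4*(-5) + 6) + 541))) = -861409*((-20 + 6) + 541)/(2*(16 + 1/((-20 + 6) + 541))) = -861409*(-14 + 541)/(2*(16 + 1/(-14 + 541))) = -861409*527/(2*(16 + 1/527)) = -861409/(2*(1/527)*(8433/527)) = -861409/16866/277729 = -861409*277729/16866 = -239238260161/16866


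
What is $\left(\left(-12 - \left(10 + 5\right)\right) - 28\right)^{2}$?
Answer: $3025$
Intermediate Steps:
$\left(\left(-12 - \left(10 + 5\right)\right) - 28\right)^{2} = \left(\left(-12 - 15\right) - 28\right)^{2} = \left(-27 - 28\right)^{2} = \left(-55\right)^{2} = 3025$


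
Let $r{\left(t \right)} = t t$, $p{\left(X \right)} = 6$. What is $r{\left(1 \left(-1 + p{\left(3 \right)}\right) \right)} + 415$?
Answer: $440$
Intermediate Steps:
$r{\left(t \right)} = t^{2}$
$r{\left(1 \left(-1 + p{\left(3 \right)}\right) \right)} + 415 = \left(1 \left(-1 + 6\right)\right)^{2} + 415 = \left(1 \cdot 5\right)^{2} + 415 = 5^{2} + 415 = 25 + 415 = 440$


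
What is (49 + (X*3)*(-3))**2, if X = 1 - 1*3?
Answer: 4489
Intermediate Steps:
X = -2 (X = 1 - 3 = -2)
(49 + (X*3)*(-3))**2 = (49 - 2*3*(-3))**2 = (49 - 6*(-3))**2 = (49 + 18)**2 = 67**2 = 4489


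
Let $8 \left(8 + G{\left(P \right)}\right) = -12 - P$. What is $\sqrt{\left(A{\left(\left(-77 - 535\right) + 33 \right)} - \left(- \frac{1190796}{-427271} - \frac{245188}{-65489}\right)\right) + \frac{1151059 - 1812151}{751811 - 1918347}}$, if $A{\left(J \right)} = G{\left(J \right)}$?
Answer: $\frac{\sqrt{15159132919386697746526070983472630}}{16320743008116092} \approx 7.5439$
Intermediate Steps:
$G{\left(P \right)} = - \frac{19}{2} - \frac{P}{8}$ ($G{\left(P \right)} = -8 + \frac{-12 - P}{8} = -8 - \left(\frac{3}{2} + \frac{P}{8}\right) = - \frac{19}{2} - \frac{P}{8}$)
$A{\left(J \right)} = - \frac{19}{2} - \frac{J}{8}$
$\sqrt{\left(A{\left(\left(-77 - 535\right) + 33 \right)} - \left(- \frac{1190796}{-427271} - \frac{245188}{-65489}\right)\right) + \frac{1151059 - 1812151}{751811 - 1918347}} = \sqrt{\left(\left(- \frac{19}{2} - \frac{\left(-77 - 535\right) + 33}{8}\right) - \left(- \frac{1190796}{-427271} - \frac{245188}{-65489}\right)\right) + \frac{1151059 - 1812151}{751811 - 1918347}} = \sqrt{\left(\left(- \frac{19}{2} - \frac{-612 + 33}{8}\right) - \left(\left(-1190796\right) \left(- \frac{1}{427271}\right) - - \frac{245188}{65489}\right)\right) - \frac{661092}{-1166536}} = \sqrt{\left(\left(- \frac{19}{2} - - \frac{579}{8}\right) - \left(\frac{1190796}{427271} + \frac{245188}{65489}\right)\right) - - \frac{165273}{291634}} = \sqrt{\left(\left(- \frac{19}{2} + \frac{579}{8}\right) - \frac{182745761192}{27981550519}\right) + \frac{165273}{291634}} = \sqrt{\left(\frac{503}{8} - \frac{182745761192}{27981550519}\right) + \frac{165273}{291634}} = \sqrt{\frac{12612753821521}{223852404152} + \frac{165273}{291634}} = \sqrt{\frac{1857652303188434405}{32641486016232184}} = \frac{\sqrt{15159132919386697746526070983472630}}{16320743008116092}$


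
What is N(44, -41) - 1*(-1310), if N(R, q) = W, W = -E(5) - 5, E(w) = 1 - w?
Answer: 1309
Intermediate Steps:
W = -1 (W = -(1 - 1*5) - 5 = -(1 - 5) - 5 = -1*(-4) - 5 = 4 - 5 = -1)
N(R, q) = -1
N(44, -41) - 1*(-1310) = -1 - 1*(-1310) = -1 + 1310 = 1309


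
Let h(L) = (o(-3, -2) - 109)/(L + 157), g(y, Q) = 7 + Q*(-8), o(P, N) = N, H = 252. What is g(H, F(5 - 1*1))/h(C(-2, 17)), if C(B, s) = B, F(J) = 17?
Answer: 6665/37 ≈ 180.14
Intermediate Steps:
g(y, Q) = 7 - 8*Q
h(L) = -111/(157 + L) (h(L) = (-2 - 109)/(L + 157) = -111/(157 + L))
g(H, F(5 - 1*1))/h(C(-2, 17)) = (7 - 8*17)/((-111/(157 - 2))) = (7 - 136)/((-111/155)) = -129/((-111*1/155)) = -129/(-111/155) = -129*(-155/111) = 6665/37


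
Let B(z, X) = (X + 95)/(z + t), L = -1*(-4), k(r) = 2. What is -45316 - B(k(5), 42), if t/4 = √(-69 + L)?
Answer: (-181264*√65 + 90769*I)/(2*(-I + 2*√65)) ≈ -45316.0 + 4.2319*I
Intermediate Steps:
L = 4
t = 4*I*√65 (t = 4*√(-69 + 4) = 4*√(-65) = 4*(I*√65) = 4*I*√65 ≈ 32.249*I)
B(z, X) = (95 + X)/(z + 4*I*√65) (B(z, X) = (X + 95)/(z + 4*I*√65) = (95 + X)/(z + 4*I*√65))
-45316 - B(k(5), 42) = -45316 - (95 + 42)/(2 + 4*I*√65) = -45316 - 137/(2 + 4*I*√65)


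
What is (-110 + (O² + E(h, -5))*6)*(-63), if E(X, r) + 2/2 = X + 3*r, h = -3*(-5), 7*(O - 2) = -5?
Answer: 46782/7 ≈ 6683.1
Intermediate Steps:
O = 9/7 (O = 2 + (⅐)*(-5) = 2 - 5/7 = 9/7 ≈ 1.2857)
h = 15
E(X, r) = -1 + X + 3*r (E(X, r) = -1 + (X + 3*r) = -1 + X + 3*r)
(-110 + (O² + E(h, -5))*6)*(-63) = (-110 + ((9/7)² + (-1 + 15 + 3*(-5)))*6)*(-63) = (-110 + (81/49 + (-1 + 15 - 15))*6)*(-63) = (-110 + (81/49 - 1)*6)*(-63) = (-110 + (32/49)*6)*(-63) = (-110 + 192/49)*(-63) = -5198/49*(-63) = 46782/7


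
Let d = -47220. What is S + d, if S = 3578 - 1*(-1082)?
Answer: -42560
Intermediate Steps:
S = 4660 (S = 3578 + 1082 = 4660)
S + d = 4660 - 47220 = -42560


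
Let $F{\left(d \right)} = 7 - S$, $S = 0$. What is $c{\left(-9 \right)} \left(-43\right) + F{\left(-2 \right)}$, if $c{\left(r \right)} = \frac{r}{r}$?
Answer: $-36$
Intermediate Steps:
$c{\left(r \right)} = 1$
$F{\left(d \right)} = 7$ ($F{\left(d \right)} = 7 - 0 = 7 + 0 = 7$)
$c{\left(-9 \right)} \left(-43\right) + F{\left(-2 \right)} = 1 \left(-43\right) + 7 = -43 + 7 = -36$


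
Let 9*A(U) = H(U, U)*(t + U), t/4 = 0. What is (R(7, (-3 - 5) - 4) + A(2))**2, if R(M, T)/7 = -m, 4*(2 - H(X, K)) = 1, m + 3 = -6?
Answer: 1301881/324 ≈ 4018.2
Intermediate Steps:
m = -9 (m = -3 - 6 = -9)
H(X, K) = 7/4 (H(X, K) = 2 - 1/4*1 = 2 - 1/4 = 7/4)
t = 0 (t = 4*0 = 0)
R(M, T) = 63 (R(M, T) = 7*(-1*(-9)) = 7*9 = 63)
A(U) = 7*U/36 (A(U) = (7*(0 + U)/4)/9 = (7*U/4)/9 = 7*U/36)
(R(7, (-3 - 5) - 4) + A(2))**2 = (63 + (7/36)*2)**2 = (63 + 7/18)**2 = (1141/18)**2 = 1301881/324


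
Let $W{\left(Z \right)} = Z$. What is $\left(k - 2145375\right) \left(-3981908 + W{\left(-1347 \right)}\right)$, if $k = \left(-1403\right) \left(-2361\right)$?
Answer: $-4648888776540$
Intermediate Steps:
$k = 3312483$
$\left(k - 2145375\right) \left(-3981908 + W{\left(-1347 \right)}\right) = \left(3312483 - 2145375\right) \left(-3981908 - 1347\right) = 1167108 \left(-3983255\right) = -4648888776540$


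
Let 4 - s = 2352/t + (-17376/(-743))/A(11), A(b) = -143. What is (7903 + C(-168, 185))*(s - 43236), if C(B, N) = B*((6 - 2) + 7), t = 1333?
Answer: -37075802264999120/141629917 ≈ -2.6178e+8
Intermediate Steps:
C(B, N) = 11*B (C(B, N) = B*(4 + 7) = B*11 = 11*B)
s = 339784228/141629917 (s = 4 - (2352/1333 - 17376/(-743)/(-143)) = 4 - (2352*(1/1333) - 17376*(-1/743)*(-1/143)) = 4 - (2352/1333 + (17376/743)*(-1/143)) = 4 - (2352/1333 - 17376/106249) = 4 - 1*226735440/141629917 = 4 - 226735440/141629917 = 339784228/141629917 ≈ 2.3991)
(7903 + C(-168, 185))*(s - 43236) = (7903 + 11*(-168))*(339784228/141629917 - 43236) = (7903 - 1848)*(-6123171307184/141629917) = 6055*(-6123171307184/141629917) = -37075802264999120/141629917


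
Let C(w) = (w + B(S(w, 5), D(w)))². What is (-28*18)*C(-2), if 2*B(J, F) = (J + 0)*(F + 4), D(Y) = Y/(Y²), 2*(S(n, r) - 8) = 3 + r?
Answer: -181944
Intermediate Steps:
S(n, r) = 19/2 + r/2 (S(n, r) = 8 + (3 + r)/2 = 8 + (3/2 + r/2) = 19/2 + r/2)
D(Y) = 1/Y (D(Y) = Y/Y² = 1/Y)
B(J, F) = J*(4 + F)/2 (B(J, F) = ((J + 0)*(F + 4))/2 = (J*(4 + F))/2 = J*(4 + F)/2)
C(w) = (24 + w + 6/w)² (C(w) = (w + (19/2 + (½)*5)*(4 + 1/w)/2)² = (w + (19/2 + 5/2)*(4 + 1/w)/2)² = (w + (½)*12*(4 + 1/w))² = (w + (24 + 6/w))² = (24 + w + 6/w)²)
(-28*18)*C(-2) = (-28*18)*((6 - 2*(24 - 2))²/(-2)²) = -126*(6 - 2*22)² = -126*(6 - 44)² = -126*(-38)² = -126*1444 = -504*361 = -181944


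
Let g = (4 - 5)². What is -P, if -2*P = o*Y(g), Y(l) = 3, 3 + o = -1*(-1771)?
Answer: 2652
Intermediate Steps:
o = 1768 (o = -3 - 1*(-1771) = -3 + 1771 = 1768)
g = 1 (g = (-1)² = 1)
P = -2652 (P = -884*3 = -½*5304 = -2652)
-P = -1*(-2652) = 2652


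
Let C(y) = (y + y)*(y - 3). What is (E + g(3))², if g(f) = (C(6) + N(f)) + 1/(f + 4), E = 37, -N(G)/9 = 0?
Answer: 262144/49 ≈ 5349.9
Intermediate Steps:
N(G) = 0 (N(G) = -9*0 = 0)
C(y) = 2*y*(-3 + y) (C(y) = (2*y)*(-3 + y) = 2*y*(-3 + y))
g(f) = 36 + 1/(4 + f) (g(f) = (2*6*(-3 + 6) + 0) + 1/(f + 4) = (2*6*3 + 0) + 1/(4 + f) = (36 + 0) + 1/(4 + f) = 36 + 1/(4 + f))
(E + g(3))² = (37 + (145 + 36*3)/(4 + 3))² = (37 + (145 + 108)/7)² = (37 + (⅐)*253)² = (37 + 253/7)² = (512/7)² = 262144/49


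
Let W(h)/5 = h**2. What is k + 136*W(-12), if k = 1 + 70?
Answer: 97991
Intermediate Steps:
k = 71
W(h) = 5*h**2
k + 136*W(-12) = 71 + 136*(5*(-12)**2) = 71 + 136*(5*144) = 71 + 136*720 = 71 + 97920 = 97991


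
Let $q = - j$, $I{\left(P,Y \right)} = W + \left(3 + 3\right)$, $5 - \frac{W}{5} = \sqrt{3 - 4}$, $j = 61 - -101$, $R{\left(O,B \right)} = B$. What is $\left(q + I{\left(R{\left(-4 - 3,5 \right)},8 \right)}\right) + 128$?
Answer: $-3 - 5 i \approx -3.0 - 5.0 i$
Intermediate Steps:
$j = 162$ ($j = 61 + 101 = 162$)
$W = 25 - 5 i$ ($W = 25 - 5 \sqrt{3 - 4} = 25 - 5 \sqrt{-1} = 25 - 5 i \approx 25.0 - 5.0 i$)
$I{\left(P,Y \right)} = 31 - 5 i$ ($I{\left(P,Y \right)} = \left(25 - 5 i\right) + \left(3 + 3\right) = \left(25 - 5 i\right) + 6 = 31 - 5 i$)
$q = -162$ ($q = \left(-1\right) 162 = -162$)
$\left(q + I{\left(R{\left(-4 - 3,5 \right)},8 \right)}\right) + 128 = \left(-162 + \left(31 - 5 i\right)\right) + 128 = \left(-131 - 5 i\right) + 128 = -3 - 5 i$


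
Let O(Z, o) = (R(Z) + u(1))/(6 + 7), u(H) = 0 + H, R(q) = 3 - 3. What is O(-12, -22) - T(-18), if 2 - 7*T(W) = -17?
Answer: -240/91 ≈ -2.6374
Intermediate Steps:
T(W) = 19/7 (T(W) = 2/7 - ⅐*(-17) = 2/7 + 17/7 = 19/7)
R(q) = 0
u(H) = H
O(Z, o) = 1/13 (O(Z, o) = (0 + 1)/(6 + 7) = 1/13)
O(-12, -22) - T(-18) = 1/13 - 1*19/7 = 1/13 - 19/7 = -240/91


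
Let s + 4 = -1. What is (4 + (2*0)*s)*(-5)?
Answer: -20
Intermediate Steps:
s = -5 (s = -4 - 1 = -5)
(4 + (2*0)*s)*(-5) = (4 + (2*0)*(-5))*(-5) = (4 + 0*(-5))*(-5) = (4 + 0)*(-5) = 4*(-5) = -20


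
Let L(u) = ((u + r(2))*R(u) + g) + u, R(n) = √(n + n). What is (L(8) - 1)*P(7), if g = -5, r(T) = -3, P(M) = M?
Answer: 154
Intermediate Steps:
R(n) = √2*√n (R(n) = √(2*n) = √2*√n)
L(u) = -5 + u + √2*√u*(-3 + u) (L(u) = ((u - 3)*(√2*√u) - 5) + u = ((-3 + u)*(√2*√u) - 5) + u = (√2*√u*(-3 + u) - 5) + u = (-5 + √2*√u*(-3 + u)) + u = -5 + u + √2*√u*(-3 + u))
(L(8) - 1)*P(7) = ((-5 + 8 + √2*8^(3/2) - 3*√2*√8) - 1)*7 = ((-5 + 8 + √2*(16*√2) - 3*√2*2*√2) - 1)*7 = ((-5 + 8 + 32 - 12) - 1)*7 = (23 - 1)*7 = 22*7 = 154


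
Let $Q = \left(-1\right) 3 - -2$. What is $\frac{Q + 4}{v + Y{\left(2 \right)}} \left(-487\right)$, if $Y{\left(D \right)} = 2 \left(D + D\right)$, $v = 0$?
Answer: $- \frac{1461}{8} \approx -182.63$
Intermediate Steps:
$Y{\left(D \right)} = 4 D$ ($Y{\left(D \right)} = 2 \cdot 2 D = 4 D$)
$Q = -1$ ($Q = -3 + 2 = -1$)
$\frac{Q + 4}{v + Y{\left(2 \right)}} \left(-487\right) = \frac{-1 + 4}{0 + 4 \cdot 2} \left(-487\right) = \frac{3}{0 + 8} \left(-487\right) = \frac{3}{8} \left(-487\right) = - \frac{1461}{8}$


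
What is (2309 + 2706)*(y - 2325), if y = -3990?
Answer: -31669725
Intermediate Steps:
(2309 + 2706)*(y - 2325) = (2309 + 2706)*(-3990 - 2325) = 5015*(-6315) = -31669725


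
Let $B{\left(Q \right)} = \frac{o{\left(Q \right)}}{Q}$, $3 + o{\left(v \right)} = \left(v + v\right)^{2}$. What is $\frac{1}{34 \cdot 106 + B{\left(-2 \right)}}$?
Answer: $\frac{2}{7195} \approx 0.00027797$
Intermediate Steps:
$o{\left(v \right)} = -3 + 4 v^{2}$ ($o{\left(v \right)} = -3 + \left(v + v\right)^{2} = -3 + \left(2 v\right)^{2} = -3 + 4 v^{2}$)
$B{\left(Q \right)} = \frac{-3 + 4 Q^{2}}{Q}$
$\frac{1}{34 \cdot 106 + B{\left(-2 \right)}} = \frac{1}{34 \cdot 106 + \left(- \frac{3}{-2} + 4 \left(-2\right)\right)} = \frac{1}{3604 - \frac{13}{2}} = \frac{1}{\frac{7195}{2}} = \frac{2}{7195}$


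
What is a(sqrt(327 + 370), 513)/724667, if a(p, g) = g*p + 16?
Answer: 16/724667 + 513*sqrt(697)/724667 ≈ 0.018711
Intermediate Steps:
a(p, g) = 16 + g*p
a(sqrt(327 + 370), 513)/724667 = (16 + 513*sqrt(327 + 370))/724667 = (16 + 513*sqrt(697))*(1/724667) = 16/724667 + 513*sqrt(697)/724667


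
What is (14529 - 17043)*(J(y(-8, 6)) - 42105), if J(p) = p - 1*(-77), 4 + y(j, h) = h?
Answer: 105653364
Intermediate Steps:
y(j, h) = -4 + h
J(p) = 77 + p (J(p) = p + 77 = 77 + p)
(14529 - 17043)*(J(y(-8, 6)) - 42105) = (14529 - 17043)*((77 + (-4 + 6)) - 42105) = -2514*((77 + 2) - 42105) = -2514*(79 - 42105) = -2514*(-42026) = 105653364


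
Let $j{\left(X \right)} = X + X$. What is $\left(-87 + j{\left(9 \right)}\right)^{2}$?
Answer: $4761$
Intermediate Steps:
$j{\left(X \right)} = 2 X$
$\left(-87 + j{\left(9 \right)}\right)^{2} = \left(-87 + 2 \cdot 9\right)^{2} = \left(-87 + 18\right)^{2} = \left(-69\right)^{2} = 4761$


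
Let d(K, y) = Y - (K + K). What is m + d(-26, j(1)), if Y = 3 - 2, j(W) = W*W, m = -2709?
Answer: -2656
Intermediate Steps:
j(W) = W²
Y = 1
d(K, y) = 1 - 2*K (d(K, y) = 1 - (K + K) = 1 - 2*K)
m + d(-26, j(1)) = -2709 + (1 - 2*(-26)) = -2709 + (1 + 52) = -2709 + 53 = -2656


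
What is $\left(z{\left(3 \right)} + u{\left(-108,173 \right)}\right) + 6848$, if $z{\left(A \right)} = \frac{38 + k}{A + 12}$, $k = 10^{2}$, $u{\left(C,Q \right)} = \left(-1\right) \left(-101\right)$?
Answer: $\frac{34791}{5} \approx 6958.2$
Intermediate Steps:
$u{\left(C,Q \right)} = 101$
$k = 100$
$z{\left(A \right)} = \frac{138}{12 + A}$ ($z{\left(A \right)} = \frac{38 + 100}{A + 12} = \frac{138}{12 + A}$)
$\left(z{\left(3 \right)} + u{\left(-108,173 \right)}\right) + 6848 = \left(\frac{138}{12 + 3} + 101\right) + 6848 = \left(\frac{138}{15} + 101\right) + 6848 = \left(138 \cdot \frac{1}{15} + 101\right) + 6848 = \left(\frac{46}{5} + 101\right) + 6848 = \frac{551}{5} + 6848 = \frac{34791}{5}$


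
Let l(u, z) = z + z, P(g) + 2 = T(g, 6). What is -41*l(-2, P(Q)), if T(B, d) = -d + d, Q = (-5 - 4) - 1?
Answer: 164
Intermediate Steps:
Q = -10 (Q = -9 - 1 = -10)
T(B, d) = 0
P(g) = -2 (P(g) = -2 + 0 = -2)
l(u, z) = 2*z
-41*l(-2, P(Q)) = -82*(-2) = -41*(-4) = 164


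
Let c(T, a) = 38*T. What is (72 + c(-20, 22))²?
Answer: 473344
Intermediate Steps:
(72 + c(-20, 22))² = (72 + 38*(-20))² = (72 - 760)² = (-688)² = 473344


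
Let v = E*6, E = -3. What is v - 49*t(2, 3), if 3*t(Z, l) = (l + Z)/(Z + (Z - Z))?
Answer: -353/6 ≈ -58.833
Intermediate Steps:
t(Z, l) = (Z + l)/(3*Z) (t(Z, l) = ((l + Z)/(Z + (Z - Z)))/3 = ((Z + l)/(Z + 0))/3 = ((Z + l)/Z)/3 = (Z + l)/(3*Z))
v = -18 (v = -3*6 = -18)
v - 49*t(2, 3) = -18 - 49*(2 + 3)/(3*2) = -18 - 49*5/(3*2) = -18 - 49*⅚ = -18 - 245/6 = -353/6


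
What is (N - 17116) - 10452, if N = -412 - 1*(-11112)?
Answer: -16868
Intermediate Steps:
N = 10700 (N = -412 + 11112 = 10700)
(N - 17116) - 10452 = (10700 - 17116) - 10452 = -6416 - 10452 = -16868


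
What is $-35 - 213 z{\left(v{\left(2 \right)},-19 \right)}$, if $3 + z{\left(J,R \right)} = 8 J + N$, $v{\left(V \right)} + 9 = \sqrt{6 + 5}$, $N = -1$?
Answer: $16153 - 1704 \sqrt{11} \approx 10501.0$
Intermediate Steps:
$v{\left(V \right)} = -9 + \sqrt{11}$ ($v{\left(V \right)} = -9 + \sqrt{6 + 5} = -9 + \sqrt{11}$)
$z{\left(J,R \right)} = -4 + 8 J$ ($z{\left(J,R \right)} = -3 + \left(8 J - 1\right) = -3 + \left(-1 + 8 J\right) = -4 + 8 J$)
$-35 - 213 z{\left(v{\left(2 \right)},-19 \right)} = -35 - 213 \left(-4 + 8 \left(-9 + \sqrt{11}\right)\right) = -35 - 213 \left(-4 - \left(72 - 8 \sqrt{11}\right)\right) = -35 - 213 \left(-76 + 8 \sqrt{11}\right) = -35 + \left(16188 - 1704 \sqrt{11}\right) = 16153 - 1704 \sqrt{11}$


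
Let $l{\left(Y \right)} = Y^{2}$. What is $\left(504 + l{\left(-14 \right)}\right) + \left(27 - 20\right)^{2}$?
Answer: $749$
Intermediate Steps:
$\left(504 + l{\left(-14 \right)}\right) + \left(27 - 20\right)^{2} = \left(504 + \left(-14\right)^{2}\right) + \left(27 - 20\right)^{2} = \left(504 + 196\right) + 7^{2} = 700 + 49 = 749$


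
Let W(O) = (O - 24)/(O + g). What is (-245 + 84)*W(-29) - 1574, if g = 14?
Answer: -32143/15 ≈ -2142.9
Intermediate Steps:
W(O) = (-24 + O)/(14 + O) (W(O) = (O - 24)/(O + 14) = (-24 + O)/(14 + O))
(-245 + 84)*W(-29) - 1574 = (-245 + 84)*((-24 - 29)/(14 - 29)) - 1574 = -161*(-53)/(-15) - 1574 = -(-161)*(-53)/15 - 1574 = -161*53/15 - 1574 = -8533/15 - 1574 = -32143/15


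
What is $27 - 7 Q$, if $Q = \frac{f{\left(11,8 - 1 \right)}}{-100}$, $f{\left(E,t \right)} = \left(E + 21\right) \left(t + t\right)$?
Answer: $\frac{1459}{25} \approx 58.36$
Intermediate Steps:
$f{\left(E,t \right)} = 2 t \left(21 + E\right)$ ($f{\left(E,t \right)} = \left(21 + E\right) 2 t = 2 t \left(21 + E\right)$)
$Q = - \frac{112}{25}$ ($Q = \frac{2 \left(8 - 1\right) \left(21 + 11\right)}{-100} = 2 \cdot 7 \cdot 32 \left(- \frac{1}{100}\right) = 448 \left(- \frac{1}{100}\right) = - \frac{112}{25} \approx -4.48$)
$27 - 7 Q = 27 - - \frac{784}{25} = 27 + \frac{784}{25} = \frac{1459}{25}$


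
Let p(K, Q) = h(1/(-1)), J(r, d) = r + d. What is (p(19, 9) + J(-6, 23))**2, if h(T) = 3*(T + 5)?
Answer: 841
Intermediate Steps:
h(T) = 15 + 3*T (h(T) = 3*(5 + T) = 15 + 3*T)
J(r, d) = d + r
p(K, Q) = 12 (p(K, Q) = 15 + 3/(-1) = 15 + 3*(-1) = 15 - 3 = 12)
(p(19, 9) + J(-6, 23))**2 = (12 + (23 - 6))**2 = (12 + 17)**2 = 29**2 = 841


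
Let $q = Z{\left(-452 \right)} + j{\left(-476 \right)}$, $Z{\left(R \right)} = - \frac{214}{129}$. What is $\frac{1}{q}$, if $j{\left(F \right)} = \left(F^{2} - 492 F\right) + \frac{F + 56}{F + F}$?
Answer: $\frac{4386}{2020923107} \approx 2.1703 \cdot 10^{-6}$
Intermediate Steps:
$Z{\left(R \right)} = - \frac{214}{129}$ ($Z{\left(R \right)} = \left(-214\right) \frac{1}{129} = - \frac{214}{129}$)
$j{\left(F \right)} = F^{2} - 492 F + \frac{56 + F}{2 F}$ ($j{\left(F \right)} = \left(F^{2} - 492 F\right) + \frac{56 + F}{2 F} = F^{2} - 492 F + \frac{56 + F}{2 F}$)
$q = \frac{2020923107}{4386}$ ($q = - \frac{214}{129} + \left(\frac{1}{2} + \left(-476\right)^{2} - -234192 + \frac{28}{-476}\right) = - \frac{214}{129} + \left(\frac{1}{2} + 226576 + 234192 + 28 \left(- \frac{1}{476}\right)\right) = - \frac{214}{129} + \left(\frac{1}{2} + 226576 + 234192 - \frac{1}{17}\right) = - \frac{214}{129} + \frac{15666127}{34} = \frac{2020923107}{4386} \approx 4.6077 \cdot 10^{5}$)
$\frac{1}{q} = \frac{1}{\frac{2020923107}{4386}} = \frac{4386}{2020923107}$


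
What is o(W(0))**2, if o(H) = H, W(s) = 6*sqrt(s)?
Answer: 0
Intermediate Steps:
o(W(0))**2 = (6*sqrt(0))**2 = (6*0)**2 = 0**2 = 0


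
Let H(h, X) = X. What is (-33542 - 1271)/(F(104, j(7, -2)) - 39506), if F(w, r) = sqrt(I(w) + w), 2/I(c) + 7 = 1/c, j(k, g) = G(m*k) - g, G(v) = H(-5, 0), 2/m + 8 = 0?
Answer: 499929684403/567323149386 + 174065*sqrt(548158)/567323149386 ≈ 0.88144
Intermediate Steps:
m = -1/4 (m = 2/(-8 + 0) = 2/(-8) = 2*(-1/8) = -1/4 ≈ -0.25000)
G(v) = 0
j(k, g) = -g (j(k, g) = 0 - g = -g)
I(c) = 2/(-7 + 1/c)
F(w, r) = sqrt(w - 2*w/(-1 + 7*w)) (F(w, r) = sqrt(-2*w/(-1 + 7*w) + w) = sqrt(w - 2*w/(-1 + 7*w)))
(-33542 - 1271)/(F(104, j(7, -2)) - 39506) = (-33542 - 1271)/(sqrt(104*(-3 + 7*104)/(-1 + 7*104)) - 39506) = -34813/(sqrt(104*(-3 + 728)/(-1 + 728)) - 39506) = -34813/(sqrt(104*725/727) - 39506) = -34813/(sqrt(104*(1/727)*725) - 39506) = -34813/(sqrt(75400/727) - 39506) = -34813/(10*sqrt(548158)/727 - 39506) = -34813/(-39506 + 10*sqrt(548158)/727)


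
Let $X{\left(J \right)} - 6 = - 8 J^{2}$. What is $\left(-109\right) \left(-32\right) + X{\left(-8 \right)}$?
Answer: $2982$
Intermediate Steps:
$X{\left(J \right)} = 6 - 8 J^{2}$
$\left(-109\right) \left(-32\right) + X{\left(-8 \right)} = \left(-109\right) \left(-32\right) + \left(6 - 8 \left(-8\right)^{2}\right) = 3488 + \left(6 - 512\right) = 3488 - 506 = 2982$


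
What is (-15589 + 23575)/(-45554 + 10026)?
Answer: -3993/17764 ≈ -0.22478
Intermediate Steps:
(-15589 + 23575)/(-45554 + 10026) = 7986/(-35528) = 7986*(-1/35528) = -3993/17764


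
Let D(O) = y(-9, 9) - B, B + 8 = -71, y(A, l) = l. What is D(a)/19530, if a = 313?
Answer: 44/9765 ≈ 0.0045059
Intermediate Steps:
B = -79 (B = -8 - 71 = -79)
D(O) = 88 (D(O) = 9 - 1*(-79) = 9 + 79 = 88)
D(a)/19530 = 88/19530 = 88*(1/19530) = 44/9765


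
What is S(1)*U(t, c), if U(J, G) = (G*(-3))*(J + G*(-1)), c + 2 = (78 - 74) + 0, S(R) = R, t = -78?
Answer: 480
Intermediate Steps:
c = 2 (c = -2 + ((78 - 74) + 0) = -2 + (4 + 0) = -2 + 4 = 2)
U(J, G) = -3*G*(J - G) (U(J, G) = (-3*G)*(J - G) = -3*G*(J - G))
S(1)*U(t, c) = 1*(3*2*(2 - 1*(-78))) = 1*(3*2*(2 + 78)) = 1*(3*2*80) = 1*480 = 480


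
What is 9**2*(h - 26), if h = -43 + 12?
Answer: -4617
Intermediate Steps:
h = -31
9**2*(h - 26) = 9**2*(-31 - 26) = 81*(-57) = -4617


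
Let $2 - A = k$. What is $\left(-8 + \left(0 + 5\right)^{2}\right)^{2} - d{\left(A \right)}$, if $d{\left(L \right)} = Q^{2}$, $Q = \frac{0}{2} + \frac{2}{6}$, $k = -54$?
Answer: $\frac{2600}{9} \approx 288.89$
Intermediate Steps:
$A = 56$ ($A = 2 - -54 = 2 + 54 = 56$)
$Q = \frac{1}{3}$ ($Q = 0 \cdot \frac{1}{2} + 2 \cdot \frac{1}{6} = 0 + \frac{1}{3} = \frac{1}{3} \approx 0.33333$)
$d{\left(L \right)} = \frac{1}{9}$ ($d{\left(L \right)} = \left(\frac{1}{3}\right)^{2} = \frac{1}{9}$)
$\left(-8 + \left(0 + 5\right)^{2}\right)^{2} - d{\left(A \right)} = \left(-8 + \left(0 + 5\right)^{2}\right)^{2} - \frac{1}{9} = \left(-8 + 5^{2}\right)^{2} - \frac{1}{9} = \left(-8 + 25\right)^{2} - \frac{1}{9} = 17^{2} - \frac{1}{9} = 289 - \frac{1}{9} = \frac{2600}{9}$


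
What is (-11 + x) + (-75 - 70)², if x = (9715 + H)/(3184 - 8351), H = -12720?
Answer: 108582343/5167 ≈ 21015.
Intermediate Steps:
x = 3005/5167 (x = (9715 - 12720)/(3184 - 8351) = -3005/(-5167) = -3005*(-1/5167) = 3005/5167 ≈ 0.58158)
(-11 + x) + (-75 - 70)² = (-11 + 3005/5167) + (-75 - 70)² = -53832/5167 + (-145)² = -53832/5167 + 21025 = 108582343/5167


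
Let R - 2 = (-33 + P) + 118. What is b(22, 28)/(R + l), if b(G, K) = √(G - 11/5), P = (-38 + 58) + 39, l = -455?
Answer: -√55/515 ≈ -0.014400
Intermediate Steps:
P = 59 (P = 20 + 39 = 59)
b(G, K) = √(-11/5 + G) (b(G, K) = √(G - 11*⅕) = √(G - 11/5) = √(-11/5 + G))
R = 146 (R = 2 + ((-33 + 59) + 118) = 2 + (26 + 118) = 2 + 144 = 146)
b(22, 28)/(R + l) = (√(-55 + 25*22)/5)/(146 - 455) = (√(-55 + 550)/5)/(-309) = (√495/5)*(-1/309) = ((3*√55)/5)*(-1/309) = (3*√55/5)*(-1/309) = -√55/515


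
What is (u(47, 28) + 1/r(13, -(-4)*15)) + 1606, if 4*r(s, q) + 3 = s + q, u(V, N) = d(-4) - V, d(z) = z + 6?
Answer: 54637/35 ≈ 1561.1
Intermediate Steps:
d(z) = 6 + z
u(V, N) = 2 - V (u(V, N) = (6 - 4) - V = 2 - V)
r(s, q) = -3/4 + q/4 + s/4 (r(s, q) = -3/4 + (s + q)/4 = -3/4 + (q + s)/4 = -3/4 + (q/4 + s/4) = -3/4 + q/4 + s/4)
(u(47, 28) + 1/r(13, -(-4)*15)) + 1606 = ((2 - 1*47) + 1/(-3/4 + (-(-4)*15)/4 + (1/4)*13)) + 1606 = ((2 - 47) + 1/(-3/4 + (-4*(-15))/4 + 13/4)) + 1606 = (-45 + 1/(-3/4 + (1/4)*60 + 13/4)) + 1606 = (-45 + 1/(-3/4 + 15 + 13/4)) + 1606 = (-45 + 1/(35/2)) + 1606 = (-45 + 2/35) + 1606 = -1573/35 + 1606 = 54637/35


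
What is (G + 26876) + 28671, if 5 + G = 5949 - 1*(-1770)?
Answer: 63261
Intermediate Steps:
G = 7714 (G = -5 + (5949 - 1*(-1770)) = -5 + (5949 + 1770) = -5 + 7719 = 7714)
(G + 26876) + 28671 = (7714 + 26876) + 28671 = 34590 + 28671 = 63261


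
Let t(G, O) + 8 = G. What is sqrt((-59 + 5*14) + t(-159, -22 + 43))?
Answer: 2*I*sqrt(39) ≈ 12.49*I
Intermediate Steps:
t(G, O) = -8 + G
sqrt((-59 + 5*14) + t(-159, -22 + 43)) = sqrt((-59 + 5*14) + (-8 - 159)) = sqrt((-59 + 70) - 167) = sqrt(11 - 167) = sqrt(-156) = 2*I*sqrt(39)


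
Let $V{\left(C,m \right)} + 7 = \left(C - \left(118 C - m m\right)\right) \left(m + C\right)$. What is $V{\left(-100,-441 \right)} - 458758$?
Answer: $-112002686$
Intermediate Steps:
$V{\left(C,m \right)} = -7 + \left(C + m\right) \left(m^{2} - 117 C\right)$ ($V{\left(C,m \right)} = -7 + \left(C - \left(118 C - m m\right)\right) \left(m + C\right) = -7 + \left(C - \left(- m^{2} + 118 C\right)\right) \left(C + m\right) = -7 + \left(m^{2} - 117 C\right) \left(C + m\right) = -7 + \left(C + m\right) \left(m^{2} - 117 C\right)$)
$V{\left(-100,-441 \right)} - 458758 = \left(-7 + \left(-441\right)^{3} - 117 \left(-100\right)^{2} - 100 \left(-441\right)^{2} - \left(-11700\right) \left(-441\right)\right) - 458758 = \left(-7 - 85766121 - 1170000 - 19448100 - 5159700\right) - 458758 = -111543928 - 458758 = -112002686$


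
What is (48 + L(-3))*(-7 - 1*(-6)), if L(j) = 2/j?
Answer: -142/3 ≈ -47.333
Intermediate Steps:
(48 + L(-3))*(-7 - 1*(-6)) = (48 + 2/(-3))*(-7 - 1*(-6)) = (48 + 2*(-⅓))*(-7 + 6) = (48 - ⅔)*(-1) = (142/3)*(-1) = -142/3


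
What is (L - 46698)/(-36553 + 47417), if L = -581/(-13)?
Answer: -606493/141232 ≈ -4.2943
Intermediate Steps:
L = 581/13 (L = -1/13*(-581) = 581/13 ≈ 44.692)
(L - 46698)/(-36553 + 47417) = (581/13 - 46698)/(-36553 + 47417) = -606493/13/10864 = -606493/13*1/10864 = -606493/141232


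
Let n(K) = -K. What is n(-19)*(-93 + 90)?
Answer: -57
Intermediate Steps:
n(-19)*(-93 + 90) = (-1*(-19))*(-93 + 90) = 19*(-3) = -57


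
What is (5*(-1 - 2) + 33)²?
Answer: 324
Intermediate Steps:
(5*(-1 - 2) + 33)² = (5*(-3) + 33)² = (-15 + 33)² = 18² = 324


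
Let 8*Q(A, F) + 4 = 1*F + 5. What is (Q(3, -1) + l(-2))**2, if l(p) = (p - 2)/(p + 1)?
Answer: 16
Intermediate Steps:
l(p) = (-2 + p)/(1 + p)
Q(A, F) = 1/8 + F/8 (Q(A, F) = -1/2 + (1*F + 5)/8 = -1/2 + (F + 5)/8 = -1/2 + (5 + F)/8 = -1/2 + (5/8 + F/8) = 1/8 + F/8)
(Q(3, -1) + l(-2))**2 = ((1/8 + (1/8)*(-1)) + (-2 - 2)/(1 - 2))**2 = ((1/8 - 1/8) - 4/(-1))**2 = (0 - 1*(-4))**2 = (0 + 4)**2 = 4**2 = 16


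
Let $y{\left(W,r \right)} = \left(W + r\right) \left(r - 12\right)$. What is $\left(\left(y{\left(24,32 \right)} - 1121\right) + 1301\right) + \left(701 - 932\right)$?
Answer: $1069$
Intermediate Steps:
$y{\left(W,r \right)} = \left(-12 + r\right) \left(W + r\right)$ ($y{\left(W,r \right)} = \left(W + r\right) \left(-12 + r\right) = \left(-12 + r\right) \left(W + r\right)$)
$\left(\left(y{\left(24,32 \right)} - 1121\right) + 1301\right) + \left(701 - 932\right) = \left(\left(\left(32^{2} - 288 - 384 + 24 \cdot 32\right) - 1121\right) + 1301\right) + \left(701 - 932\right) = \left(\left(\left(1024 - 288 - 384 + 768\right) - 1121\right) + 1301\right) - 231 = \left(\left(1120 - 1121\right) + 1301\right) - 231 = \left(-1 + 1301\right) - 231 = 1300 - 231 = 1069$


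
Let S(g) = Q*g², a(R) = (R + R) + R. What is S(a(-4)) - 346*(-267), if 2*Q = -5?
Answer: 92022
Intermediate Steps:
Q = -5/2 (Q = (½)*(-5) = -5/2 ≈ -2.5000)
a(R) = 3*R (a(R) = 2*R + R = 3*R)
S(g) = -5*g²/2
S(a(-4)) - 346*(-267) = -5*(3*(-4))²/2 - 346*(-267) = -5/2*(-12)² + 92382 = -5/2*144 + 92382 = -360 + 92382 = 92022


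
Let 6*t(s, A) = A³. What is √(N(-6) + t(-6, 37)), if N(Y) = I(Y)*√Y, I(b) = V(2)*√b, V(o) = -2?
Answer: 5*√12174/6 ≈ 91.947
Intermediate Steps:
t(s, A) = A³/6
I(b) = -2*√b
N(Y) = -2*Y (N(Y) = (-2*√Y)*√Y = -2*Y)
√(N(-6) + t(-6, 37)) = √(-2*(-6) + (⅙)*37³) = √(12 + (⅙)*50653) = √(12 + 50653/6) = √(50725/6) = 5*√12174/6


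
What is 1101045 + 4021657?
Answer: 5122702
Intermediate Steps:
1101045 + 4021657 = 5122702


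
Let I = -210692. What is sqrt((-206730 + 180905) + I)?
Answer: I*sqrt(236517) ≈ 486.33*I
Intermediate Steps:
sqrt((-206730 + 180905) + I) = sqrt((-206730 + 180905) - 210692) = sqrt(-25825 - 210692) = sqrt(-236517) = I*sqrt(236517)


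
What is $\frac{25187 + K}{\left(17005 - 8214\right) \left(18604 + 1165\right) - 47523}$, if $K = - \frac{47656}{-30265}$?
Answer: $\frac{762332211}{5258294245340} \approx 0.00014498$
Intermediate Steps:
$K = \frac{47656}{30265}$ ($K = \left(-47656\right) \left(- \frac{1}{30265}\right) = \frac{47656}{30265} \approx 1.5746$)
$\frac{25187 + K}{\left(17005 - 8214\right) \left(18604 + 1165\right) - 47523} = \frac{25187 + \frac{47656}{30265}}{\left(17005 - 8214\right) \left(18604 + 1165\right) - 47523} = \frac{762332211}{30265 \left(8791 \cdot 19769 - 47523\right)} = \frac{762332211}{30265 \left(173789279 - 47523\right)} = \frac{762332211}{30265 \cdot 173741756} = \frac{762332211}{30265} \cdot \frac{1}{173741756} = \frac{762332211}{5258294245340}$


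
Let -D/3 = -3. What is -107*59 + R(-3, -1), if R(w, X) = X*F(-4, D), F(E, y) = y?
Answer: -6322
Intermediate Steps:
D = 9 (D = -3*(-3) = 9)
R(w, X) = 9*X (R(w, X) = X*9 = 9*X)
-107*59 + R(-3, -1) = -107*59 + 9*(-1) = -6313 - 9 = -6322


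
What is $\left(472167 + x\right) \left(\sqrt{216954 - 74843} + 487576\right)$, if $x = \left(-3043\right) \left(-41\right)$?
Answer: $291048741680 + 596930 \sqrt{142111} \approx 2.9127 \cdot 10^{11}$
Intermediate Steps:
$x = 124763$
$\left(472167 + x\right) \left(\sqrt{216954 - 74843} + 487576\right) = \left(472167 + 124763\right) \left(\sqrt{216954 - 74843} + 487576\right) = 596930 \left(\sqrt{142111} + 487576\right) = 596930 \left(487576 + \sqrt{142111}\right) = 291048741680 + 596930 \sqrt{142111}$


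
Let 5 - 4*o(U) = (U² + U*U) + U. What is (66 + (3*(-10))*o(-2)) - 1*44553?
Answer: -88959/2 ≈ -44480.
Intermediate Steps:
o(U) = 5/4 - U²/2 - U/4 (o(U) = 5/4 - ((U² + U*U) + U)/4 = 5/4 - ((U² + U²) + U)/4 = 5/4 - (2*U² + U)/4 = 5/4 - (U + 2*U²)/4 = 5/4 + (-U²/2 - U/4) = 5/4 - U²/2 - U/4)
(66 + (3*(-10))*o(-2)) - 1*44553 = (66 + (3*(-10))*(5/4 - ½*(-2)² - ¼*(-2))) - 1*44553 = (66 - 30*(5/4 - ½*4 + ½)) - 44553 = (66 - 30*(5/4 - 2 + ½)) - 44553 = (66 - 30*(-¼)) - 44553 = (66 + 15/2) - 44553 = 147/2 - 44553 = -88959/2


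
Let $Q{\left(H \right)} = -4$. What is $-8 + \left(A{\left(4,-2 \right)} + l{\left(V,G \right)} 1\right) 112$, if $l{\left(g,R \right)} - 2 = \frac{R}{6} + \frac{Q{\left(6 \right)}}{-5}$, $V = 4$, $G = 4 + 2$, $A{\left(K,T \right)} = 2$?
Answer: $\frac{3208}{5} \approx 641.6$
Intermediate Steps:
$G = 6$
$l{\left(g,R \right)} = \frac{14}{5} + \frac{R}{6}$ ($l{\left(g,R \right)} = 2 + \left(\frac{R}{6} - \frac{4}{-5}\right) = 2 + \left(R \frac{1}{6} - - \frac{4}{5}\right) = 2 + \left(\frac{R}{6} + \frac{4}{5}\right) = 2 + \left(\frac{4}{5} + \frac{R}{6}\right) = \frac{14}{5} + \frac{R}{6}$)
$-8 + \left(A{\left(4,-2 \right)} + l{\left(V,G \right)} 1\right) 112 = -8 + \left(2 + \left(\frac{14}{5} + \frac{1}{6} \cdot 6\right) 1\right) 112 = -8 + \left(2 + \left(\frac{14}{5} + 1\right) 1\right) 112 = -8 + \left(2 + \frac{19}{5} \cdot 1\right) 112 = -8 + \left(2 + \frac{19}{5}\right) 112 = -8 + \frac{29}{5} \cdot 112 = -8 + \frac{3248}{5} = \frac{3208}{5}$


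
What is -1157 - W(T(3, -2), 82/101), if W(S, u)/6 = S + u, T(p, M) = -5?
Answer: -114319/101 ≈ -1131.9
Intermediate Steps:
W(S, u) = 6*S + 6*u (W(S, u) = 6*(S + u) = 6*S + 6*u)
-1157 - W(T(3, -2), 82/101) = -1157 - (6*(-5) + 6*(82/101)) = -1157 - (-30 + 6*(82*(1/101))) = -1157 - (-30 + 6*(82/101)) = -1157 - (-30 + 492/101) = -1157 - 1*(-2538/101) = -1157 + 2538/101 = -114319/101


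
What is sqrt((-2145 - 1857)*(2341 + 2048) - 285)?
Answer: I*sqrt(17565063) ≈ 4191.1*I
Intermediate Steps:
sqrt((-2145 - 1857)*(2341 + 2048) - 285) = sqrt(-4002*4389 - 285) = sqrt(-17564778 - 285) = sqrt(-17565063) = I*sqrt(17565063)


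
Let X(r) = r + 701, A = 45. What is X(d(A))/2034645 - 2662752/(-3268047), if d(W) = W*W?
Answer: 1808887913054/2216438496105 ≈ 0.81612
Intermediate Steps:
d(W) = W**2
X(r) = 701 + r
X(d(A))/2034645 - 2662752/(-3268047) = (701 + 45**2)/2034645 - 2662752/(-3268047) = (701 + 2025)*(1/2034645) - 2662752*(-1/3268047) = 2726*(1/2034645) + 887584/1089349 = 2726/2034645 + 887584/1089349 = 1808887913054/2216438496105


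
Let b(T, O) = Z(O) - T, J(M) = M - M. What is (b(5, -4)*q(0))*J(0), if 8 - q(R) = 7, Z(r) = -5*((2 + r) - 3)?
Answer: 0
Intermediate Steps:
Z(r) = 5 - 5*r (Z(r) = -5*(-1 + r) = 5 - 5*r)
q(R) = 1 (q(R) = 8 - 1*7 = 8 - 7 = 1)
J(M) = 0
b(T, O) = 5 - T - 5*O (b(T, O) = (5 - 5*O) - T = 5 - T - 5*O)
(b(5, -4)*q(0))*J(0) = ((5 - 1*5 - 5*(-4))*1)*0 = ((5 - 5 + 20)*1)*0 = (20*1)*0 = 20*0 = 0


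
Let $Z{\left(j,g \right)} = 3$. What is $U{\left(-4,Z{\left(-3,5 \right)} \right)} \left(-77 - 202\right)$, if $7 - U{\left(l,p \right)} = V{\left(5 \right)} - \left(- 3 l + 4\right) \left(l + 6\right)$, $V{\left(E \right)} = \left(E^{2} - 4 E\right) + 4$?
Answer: $-8370$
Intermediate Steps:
$V{\left(E \right)} = 4 + E^{2} - 4 E$
$U{\left(l,p \right)} = -2 + \left(4 - 3 l\right) \left(6 + l\right)$ ($U{\left(l,p \right)} = 7 - \left(\left(4 + 5^{2} - 20\right) - \left(- 3 l + 4\right) \left(l + 6\right)\right) = 7 - \left(\left(4 + 25 - 20\right) - \left(4 - 3 l\right) \left(6 + l\right)\right) = 7 - \left(9 - \left(4 - 3 l\right) \left(6 + l\right)\right) = 7 + \left(-9 + \left(4 - 3 l\right) \left(6 + l\right)\right) = -2 + \left(4 - 3 l\right) \left(6 + l\right)$)
$U{\left(-4,Z{\left(-3,5 \right)} \right)} \left(-77 - 202\right) = \left(22 - -56 - 3 \left(-4\right)^{2}\right) \left(-77 - 202\right) = \left(22 + 56 - 48\right) \left(-279\right) = 30 \left(-279\right) = -8370$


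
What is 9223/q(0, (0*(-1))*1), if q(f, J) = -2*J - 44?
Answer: -9223/44 ≈ -209.61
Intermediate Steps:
q(f, J) = -44 - 2*J
9223/q(0, (0*(-1))*1) = 9223/(-44 - 2*0*(-1)) = 9223/(-44 - 0) = 9223/(-44 - 2*0) = 9223/(-44 + 0) = 9223/(-44) = 9223*(-1/44) = -9223/44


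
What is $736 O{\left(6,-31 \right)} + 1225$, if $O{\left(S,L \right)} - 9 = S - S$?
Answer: $7849$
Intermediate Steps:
$O{\left(S,L \right)} = 9$ ($O{\left(S,L \right)} = 9 + \left(S - S\right) = 9 + 0 = 9$)
$736 O{\left(6,-31 \right)} + 1225 = 736 \cdot 9 + 1225 = 6624 + 1225 = 7849$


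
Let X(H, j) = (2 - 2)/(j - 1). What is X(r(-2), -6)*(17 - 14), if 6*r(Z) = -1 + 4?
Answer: 0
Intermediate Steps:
r(Z) = ½ (r(Z) = (-1 + 4)/6 = (⅙)*3 = ½)
X(H, j) = 0 (X(H, j) = 0/(-1 + j) = 0)
X(r(-2), -6)*(17 - 14) = 0*(17 - 14) = 0*3 = 0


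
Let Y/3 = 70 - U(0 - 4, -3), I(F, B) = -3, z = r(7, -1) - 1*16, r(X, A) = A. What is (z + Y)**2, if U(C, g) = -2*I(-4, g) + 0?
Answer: 30625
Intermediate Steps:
z = -17 (z = -1 - 1*16 = -1 - 16 = -17)
U(C, g) = 6 (U(C, g) = -2*(-3) + 0 = 6 + 0 = 6)
Y = 192 (Y = 3*(70 - 1*6) = 3*(70 - 6) = 3*64 = 192)
(z + Y)**2 = (-17 + 192)**2 = 175**2 = 30625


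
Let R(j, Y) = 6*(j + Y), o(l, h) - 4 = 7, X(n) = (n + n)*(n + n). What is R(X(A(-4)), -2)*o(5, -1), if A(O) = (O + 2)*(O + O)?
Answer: 67452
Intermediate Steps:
A(O) = 2*O*(2 + O) (A(O) = (2 + O)*(2*O) = 2*O*(2 + O))
X(n) = 4*n² (X(n) = (2*n)*(2*n) = 4*n²)
o(l, h) = 11 (o(l, h) = 4 + 7 = 11)
R(j, Y) = 6*Y + 6*j (R(j, Y) = 6*(Y + j) = 6*Y + 6*j)
R(X(A(-4)), -2)*o(5, -1) = (6*(-2) + 6*(4*(2*(-4)*(2 - 4))²))*11 = (-12 + 6*(4*(2*(-4)*(-2))²))*11 = (-12 + 6*(4*16²))*11 = (-12 + 6*(4*256))*11 = (-12 + 6*1024)*11 = (-12 + 6144)*11 = 6132*11 = 67452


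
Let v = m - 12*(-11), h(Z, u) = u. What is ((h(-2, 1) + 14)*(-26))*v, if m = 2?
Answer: -52260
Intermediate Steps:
v = 134 (v = 2 - 12*(-11) = 2 + 132 = 134)
((h(-2, 1) + 14)*(-26))*v = ((1 + 14)*(-26))*134 = (15*(-26))*134 = -390*134 = -52260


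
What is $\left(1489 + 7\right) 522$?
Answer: $780912$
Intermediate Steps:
$\left(1489 + 7\right) 522 = 1496 \cdot 522 = 780912$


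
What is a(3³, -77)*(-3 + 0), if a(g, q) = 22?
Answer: -66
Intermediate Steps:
a(3³, -77)*(-3 + 0) = 22*(-3 + 0) = 22*(-3) = -66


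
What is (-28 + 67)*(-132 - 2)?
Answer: -5226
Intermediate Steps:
(-28 + 67)*(-132 - 2) = 39*(-134) = -5226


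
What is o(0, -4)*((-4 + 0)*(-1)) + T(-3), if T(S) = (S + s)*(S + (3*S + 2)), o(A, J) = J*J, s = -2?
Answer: 114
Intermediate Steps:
o(A, J) = J²
T(S) = (-2 + S)*(2 + 4*S) (T(S) = (S - 2)*(S + (3*S + 2)) = (-2 + S)*(S + (2 + 3*S)) = (-2 + S)*(2 + 4*S))
o(0, -4)*((-4 + 0)*(-1)) + T(-3) = (-4)²*((-4 + 0)*(-1)) + (-4 - 6*(-3) + 4*(-3)²) = 16*(-4*(-1)) + (-4 + 18 + 4*9) = 16*4 + (-4 + 18 + 36) = 64 + 50 = 114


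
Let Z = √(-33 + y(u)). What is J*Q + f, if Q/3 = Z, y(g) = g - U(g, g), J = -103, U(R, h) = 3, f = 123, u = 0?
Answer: 123 - 1854*I ≈ 123.0 - 1854.0*I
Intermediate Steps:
y(g) = -3 + g (y(g) = g - 1*3 = g - 3 = -3 + g)
Z = 6*I (Z = √(-33 + (-3 + 0)) = √(-33 - 3) = √(-36) = 6*I ≈ 6.0*I)
Q = 18*I (Q = 3*(6*I) = 18*I ≈ 18.0*I)
J*Q + f = -1854*I + 123 = 123 - 1854*I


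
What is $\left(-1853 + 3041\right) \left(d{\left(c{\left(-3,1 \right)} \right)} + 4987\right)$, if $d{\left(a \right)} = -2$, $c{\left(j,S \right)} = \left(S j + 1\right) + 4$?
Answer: $5922180$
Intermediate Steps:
$c{\left(j,S \right)} = 5 + S j$ ($c{\left(j,S \right)} = \left(1 + S j\right) + 4 = 5 + S j$)
$\left(-1853 + 3041\right) \left(d{\left(c{\left(-3,1 \right)} \right)} + 4987\right) = \left(-1853 + 3041\right) \left(-2 + 4987\right) = 1188 \cdot 4985 = 5922180$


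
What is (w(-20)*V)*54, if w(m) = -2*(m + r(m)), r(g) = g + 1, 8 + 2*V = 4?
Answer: -8424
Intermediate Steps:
V = -2 (V = -4 + (½)*4 = -4 + 2 = -2)
r(g) = 1 + g
w(m) = -2 - 4*m (w(m) = -2*(m + (1 + m)) = -2*(1 + 2*m) = -2 - 4*m)
(w(-20)*V)*54 = ((-2 - 4*(-20))*(-2))*54 = ((-2 + 80)*(-2))*54 = (78*(-2))*54 = -156*54 = -8424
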